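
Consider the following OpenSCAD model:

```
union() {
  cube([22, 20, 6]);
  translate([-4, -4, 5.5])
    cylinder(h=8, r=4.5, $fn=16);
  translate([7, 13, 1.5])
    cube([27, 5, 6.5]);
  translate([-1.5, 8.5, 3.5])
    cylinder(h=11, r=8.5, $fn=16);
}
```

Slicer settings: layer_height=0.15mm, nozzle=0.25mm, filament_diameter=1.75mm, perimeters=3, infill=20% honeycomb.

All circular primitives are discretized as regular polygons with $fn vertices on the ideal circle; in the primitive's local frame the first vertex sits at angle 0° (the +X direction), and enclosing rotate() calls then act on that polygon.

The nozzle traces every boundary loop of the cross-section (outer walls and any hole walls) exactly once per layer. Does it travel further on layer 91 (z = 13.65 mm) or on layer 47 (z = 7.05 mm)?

layer 47 (z = 7.05 mm)

Layer 91 (z = 13.65): the cube is not intersected at this z (z outside [0, 6]); the cylinder at (-4, -4) does not reach this height (z outside [5.5, 13.5]); the cube at (7, 13) is not intersected at this z (z outside [1.5, 8]); the r=8.5 cylinder at (-1.5, 8.5) gives a regular 16-gon of circumradius 8.5 (constant along its height) (perimeter = 2·16·8.500·sin(180°/16) = 53.06 mm); Combining (union): only the r=8.5 cylinder at (-1.5, 8.5) is present, so the union is just that shape — boundary = 53.06 mm. So its perimeter = 53.06 mm. Layer 47 (z = 7.05): the cube is absent (z outside [0, 6]); the r=4.5 cylinder at (-4, -4) contributes a regular 16-gon of circumradius 4.5 (perimeter = 2·16·4.500·sin(180°/16) = 28.09 mm); the 27×5 cube at (7, 13) contributes its full rectangle (perimeter 64.00 mm); the r=8.5 cylinder at (-1.5, 8.5) gives a regular 16-gon of circumradius 8.5 (constant along its height) (perimeter = 2·16·8.500·sin(180°/16) = 53.06 mm); Combining (union): the regions partially overlap (shared area 0.00 mm²), so the edge portions inside another operand are dropped and the merged outline is re-measured after clipping — boundary = 141.62 mm. So its perimeter = 141.62 mm. Layer 47 is larger (141.62 vs 53.06 mm).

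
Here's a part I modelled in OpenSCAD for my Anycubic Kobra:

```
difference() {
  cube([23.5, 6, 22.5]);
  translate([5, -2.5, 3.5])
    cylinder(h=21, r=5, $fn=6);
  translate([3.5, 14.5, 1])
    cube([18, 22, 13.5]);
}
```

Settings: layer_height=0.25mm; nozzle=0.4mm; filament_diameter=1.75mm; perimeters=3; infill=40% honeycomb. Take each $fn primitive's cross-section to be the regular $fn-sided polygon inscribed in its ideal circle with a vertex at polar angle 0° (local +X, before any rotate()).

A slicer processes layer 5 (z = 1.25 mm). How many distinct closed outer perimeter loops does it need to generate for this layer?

1

At z = 1.25 mm: the cube is present — its section is the full 23.5×6 rectangle; the cylinder at (5, -2.5) is not intersected at this z (z outside [3.5, 24.5]); the 18×22 cube at (3.5, 14.5) contributes its full rectangle; Subtracting the remaining from the first: starting from the 23.5×6 cube, the 18×22 cube at (3.5, 14.5) misses the remaining region (no effect) — 1 connected region. The result has 1 disconnected region.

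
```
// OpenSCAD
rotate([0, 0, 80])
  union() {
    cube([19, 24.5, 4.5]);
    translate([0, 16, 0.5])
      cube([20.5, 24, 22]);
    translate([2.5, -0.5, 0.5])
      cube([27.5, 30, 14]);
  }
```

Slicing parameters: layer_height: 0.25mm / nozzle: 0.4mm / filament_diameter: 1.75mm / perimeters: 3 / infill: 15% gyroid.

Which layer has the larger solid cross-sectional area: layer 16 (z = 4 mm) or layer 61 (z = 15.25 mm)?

Layer 16 (z = 4): the cube is present — its section is the full 19×24.5 rectangle (area 465.50 mm²); the cube at (0, 16) is present — its section is the full 20.5×24 rectangle (area 492.00 mm²); the 27.5×30 cube at (2.5, -0.5) contributes its full rectangle (area 825.00 mm²); Combining (union): the regions partially overlap — summed areas 1782.50 mm² minus the doubly-counted overlap 668.50 mm² gives 1114.00 mm² — area = 1114.00 mm²; (rotated 80° about Z; rotation is an isometry so areas/perimeters/island counts are preserved). So its area = 1114.00 mm². Layer 61 (z = 15.25): the cube does not reach this height (z outside [0, 4.5]); the cube at (0, 16) (footprint 20.5×24) is included at this height (area 492.00 mm²); the cube at (2.5, -0.5) is absent (z outside [0.5, 14.5]); Combining (union): only the 20.5×24 cube at (0, 16) is present, so the union is just that shape — area = 492.00 mm²; (rotated 80° about Z; rotation is an isometry so areas/perimeters/island counts are preserved). So its area = 492.00 mm². Layer 16 is larger (1114.00 vs 492.00 mm²).

layer 16 (z = 4 mm)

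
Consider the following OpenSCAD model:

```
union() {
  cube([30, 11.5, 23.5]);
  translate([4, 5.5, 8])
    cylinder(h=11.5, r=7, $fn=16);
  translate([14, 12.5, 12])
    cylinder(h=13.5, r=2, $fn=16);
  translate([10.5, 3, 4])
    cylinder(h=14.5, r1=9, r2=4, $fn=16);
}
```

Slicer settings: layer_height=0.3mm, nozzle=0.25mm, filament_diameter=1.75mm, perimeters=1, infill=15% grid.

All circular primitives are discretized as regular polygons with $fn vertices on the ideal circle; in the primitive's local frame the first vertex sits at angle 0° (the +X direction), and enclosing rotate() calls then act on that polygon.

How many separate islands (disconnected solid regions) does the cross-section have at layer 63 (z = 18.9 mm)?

At z = 18.9 mm: the cube (footprint 30×11.5) is included at this height; the r=7 cylinder at (4, 5.5) contributes a regular 16-gon of circumradius 7; the cylinder at (14, 12.5): section is a regular 16-gon, circumradius r=2; the cone at (10.5, 3) is not intersected at this z (z outside [4, 18.5]); Taking the union: the regions partially overlap (shared area 117.09 mm²), so overlapping operands fuse into one piece — 1 connected region. Overall, the cross-section is a single solid region. Island count = 1.

1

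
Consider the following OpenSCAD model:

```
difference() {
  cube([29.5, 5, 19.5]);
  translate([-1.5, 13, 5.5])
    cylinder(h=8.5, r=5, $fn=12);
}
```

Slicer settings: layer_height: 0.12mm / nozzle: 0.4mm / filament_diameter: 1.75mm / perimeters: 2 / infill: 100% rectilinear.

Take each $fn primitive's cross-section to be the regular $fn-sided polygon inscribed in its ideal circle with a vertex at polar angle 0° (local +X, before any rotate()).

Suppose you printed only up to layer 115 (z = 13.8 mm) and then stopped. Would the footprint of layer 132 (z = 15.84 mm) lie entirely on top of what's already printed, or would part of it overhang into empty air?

Compare the two slices. At z = 13.8: the cube (footprint 29.5×5) is included at this height (area 147.50 mm²); the cylinder at (-1.5, 13): section is a regular 12-gon, circumradius r=5 (area = (12/2)·5.000²·sin(360°/12) = 75.00 mm²); Taking the first minus the rest: starting from the 29.5×5 cube (147.50 mm²), the r=5 cylinder at (-1.5, 13) misses the remaining region (no effect) — area = 147.50 mm². At z = 15.84: the 29.5×5 cube contributes its full rectangle (area 147.50 mm²); the cylinder at (-1.5, 13) does not reach this height (z outside [5.5, 14]); Taking the first minus the rest: none of the subtracted shapes is present at this height, so the 29.5×5 cube is unchanged — area = 147.50 mm². Checking containment: the cross-section at z = 15.84 is a subset of the cross-section at z = 13.8.

entirely on top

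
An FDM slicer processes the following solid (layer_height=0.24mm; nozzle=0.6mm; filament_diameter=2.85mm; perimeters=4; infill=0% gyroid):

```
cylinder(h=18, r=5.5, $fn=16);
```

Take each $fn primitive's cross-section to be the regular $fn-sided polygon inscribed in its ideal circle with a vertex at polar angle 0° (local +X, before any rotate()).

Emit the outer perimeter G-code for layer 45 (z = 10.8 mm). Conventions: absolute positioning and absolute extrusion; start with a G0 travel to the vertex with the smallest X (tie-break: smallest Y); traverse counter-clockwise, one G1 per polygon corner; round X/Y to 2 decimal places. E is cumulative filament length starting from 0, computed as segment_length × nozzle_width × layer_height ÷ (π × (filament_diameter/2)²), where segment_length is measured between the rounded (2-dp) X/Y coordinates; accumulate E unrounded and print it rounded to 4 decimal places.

At z = 10.8 mm: the cylinder: section is a regular 16-gon, circumradius r=5.5. The outline is a single polygon with 16 vertices. Extrusion per mm of travel: 0.6 × 0.24 / (π × 1.425²) = 0.022573. Accumulating E over each segment gives final E = 0.7749.

G0 X-5.50 Y0.00 Z10.80
G1 X-5.08 Y-2.10 E0.0483
G1 X-3.89 Y-3.89 E0.0969
G1 X-2.10 Y-5.08 E0.1454
G1 X0.00 Y-5.50 E0.1937
G1 X2.10 Y-5.08 E0.2421
G1 X3.89 Y-3.89 E0.2906
G1 X5.08 Y-2.10 E0.3391
G1 X5.50 Y0.00 E0.3874
G1 X5.08 Y2.10 E0.4358
G1 X3.89 Y3.89 E0.4843
G1 X2.10 Y5.08 E0.5328
G1 X0.00 Y5.50 E0.5812
G1 X-2.10 Y5.08 E0.6295
G1 X-3.89 Y3.89 E0.6780
G1 X-5.08 Y2.10 E0.7265
G1 X-5.50 Y0.00 E0.7749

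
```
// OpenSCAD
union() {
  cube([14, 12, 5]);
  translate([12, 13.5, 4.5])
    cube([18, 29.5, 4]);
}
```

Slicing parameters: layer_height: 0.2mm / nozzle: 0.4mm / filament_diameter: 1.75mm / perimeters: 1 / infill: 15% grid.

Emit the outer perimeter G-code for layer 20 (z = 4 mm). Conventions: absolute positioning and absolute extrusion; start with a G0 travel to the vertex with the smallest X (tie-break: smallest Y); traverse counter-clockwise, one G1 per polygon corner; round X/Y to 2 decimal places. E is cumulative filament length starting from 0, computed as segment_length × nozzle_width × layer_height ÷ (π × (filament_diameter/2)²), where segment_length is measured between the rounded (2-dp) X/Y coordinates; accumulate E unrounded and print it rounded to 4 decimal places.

G0 X0.00 Y0.00 Z4.00
G1 X14.00 Y0.00 E0.4656
G1 X14.00 Y12.00 E0.8648
G1 X0.00 Y12.00 E1.3304
G1 X0.00 Y0.00 E1.7295

At z = 4 mm: the cube is present — its section is the full 14×12 rectangle; the cube at (12, 13.5) is not intersected at this z (z outside [4.5, 8.5]); Merging all regions: only the 14×12 cube is present, so the union is just that shape — 1 connected region. The outline is a single polygon with 4 vertices. Extrusion per mm of travel: 0.4 × 0.2 / (π × 0.875²) = 0.033260. Accumulating E over each segment gives final E = 1.7295.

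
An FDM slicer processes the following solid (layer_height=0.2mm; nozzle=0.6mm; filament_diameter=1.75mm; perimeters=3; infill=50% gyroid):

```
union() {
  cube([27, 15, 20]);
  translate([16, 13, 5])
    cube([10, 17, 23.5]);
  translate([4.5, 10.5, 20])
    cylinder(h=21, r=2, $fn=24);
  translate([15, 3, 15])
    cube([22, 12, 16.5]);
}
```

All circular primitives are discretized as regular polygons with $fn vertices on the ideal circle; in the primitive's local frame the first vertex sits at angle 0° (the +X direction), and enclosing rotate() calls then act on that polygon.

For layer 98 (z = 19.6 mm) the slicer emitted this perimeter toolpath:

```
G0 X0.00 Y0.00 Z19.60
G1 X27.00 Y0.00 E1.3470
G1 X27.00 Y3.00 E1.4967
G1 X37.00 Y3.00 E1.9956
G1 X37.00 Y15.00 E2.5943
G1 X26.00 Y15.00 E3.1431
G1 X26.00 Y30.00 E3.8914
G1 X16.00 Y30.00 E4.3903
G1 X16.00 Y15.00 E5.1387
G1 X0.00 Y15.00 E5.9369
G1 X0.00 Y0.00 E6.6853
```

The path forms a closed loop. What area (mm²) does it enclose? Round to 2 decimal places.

675.00 mm²

Apply the shoelace formula to the sequence of (X, Y) vertices; enclosed area = 675.00 mm².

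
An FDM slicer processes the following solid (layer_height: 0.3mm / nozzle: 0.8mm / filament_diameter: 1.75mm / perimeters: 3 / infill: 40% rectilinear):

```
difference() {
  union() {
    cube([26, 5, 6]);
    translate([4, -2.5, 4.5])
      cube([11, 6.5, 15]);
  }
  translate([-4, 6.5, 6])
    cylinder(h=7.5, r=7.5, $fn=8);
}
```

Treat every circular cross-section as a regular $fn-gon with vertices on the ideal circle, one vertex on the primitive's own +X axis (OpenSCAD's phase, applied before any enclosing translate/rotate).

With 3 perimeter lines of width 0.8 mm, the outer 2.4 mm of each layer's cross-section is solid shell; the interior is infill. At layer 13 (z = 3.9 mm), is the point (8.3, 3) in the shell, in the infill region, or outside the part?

shell

At z = 3.9 mm: the cube (footprint 26×5) is included at this height; the cube at (4, -2.5) is not intersected at this z (z outside [4.5, 19.5]); Taking the union: only the 26×5 cube is present, so the union is just that shape — 1 connected region; the cylinder at (-4, 6.5) does not reach this height (z outside [6, 13.5]); Taking the first minus the rest: none of the subtracted shapes is present at this height, so that combined region is unchanged — 1 connected region. Overall, the cross-section is a single solid region. The nearest boundary edge runs (26.00, 5.00)→(0.00, 5.00); distance from the point to it = 2.00 mm. The point is inside the cross-section, 2.00 mm from the nearest boundary — within the 2.4 mm shell band (3 × 0.8).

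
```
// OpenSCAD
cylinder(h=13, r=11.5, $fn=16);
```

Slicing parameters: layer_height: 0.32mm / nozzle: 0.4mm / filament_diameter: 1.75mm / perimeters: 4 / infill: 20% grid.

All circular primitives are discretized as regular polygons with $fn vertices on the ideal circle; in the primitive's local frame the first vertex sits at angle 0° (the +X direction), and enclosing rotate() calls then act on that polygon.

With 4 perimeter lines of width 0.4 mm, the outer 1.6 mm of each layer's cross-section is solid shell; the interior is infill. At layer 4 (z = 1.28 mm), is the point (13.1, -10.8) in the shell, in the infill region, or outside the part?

outside

At z = 1.28 mm: the r=11.5 cylinder contributes a regular 16-gon of circumradius 11.5. Overall, the cross-section is a single solid region. The nearest boundary edge runs (8.13, -8.13)→(10.62, -4.40); distance from the point to it = 5.61 mm. The point is not inside any of the regions above, so it lies outside the cross-section (5.61 mm from the nearest boundary).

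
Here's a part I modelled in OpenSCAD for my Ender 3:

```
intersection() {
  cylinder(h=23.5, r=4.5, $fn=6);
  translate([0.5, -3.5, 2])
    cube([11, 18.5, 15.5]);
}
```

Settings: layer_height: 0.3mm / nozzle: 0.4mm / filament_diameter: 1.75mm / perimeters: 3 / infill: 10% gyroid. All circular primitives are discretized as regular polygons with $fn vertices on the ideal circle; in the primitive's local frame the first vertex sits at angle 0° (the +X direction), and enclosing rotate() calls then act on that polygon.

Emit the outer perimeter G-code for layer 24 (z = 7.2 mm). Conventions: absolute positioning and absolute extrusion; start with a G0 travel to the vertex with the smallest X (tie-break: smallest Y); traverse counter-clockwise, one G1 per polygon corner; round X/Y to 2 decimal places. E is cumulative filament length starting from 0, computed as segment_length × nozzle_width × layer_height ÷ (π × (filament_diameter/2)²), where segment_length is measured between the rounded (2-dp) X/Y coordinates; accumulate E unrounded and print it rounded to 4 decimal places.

G0 X0.50 Y-3.50 Z7.20
G1 X2.48 Y-3.50 E0.0988
G1 X4.50 Y0.00 E0.3004
G1 X2.25 Y3.90 E0.5250
G1 X0.50 Y3.90 E0.6123
G1 X0.50 Y-3.50 E0.9815

At z = 7.2 mm: the cylinder: section is a regular 6-gon, circumradius r=4.5; the 11×18.5 cube at (0.5, -3.5) contributes its full rectangle; After intersecting: the 11×18.5 cube at (0.5, -3.5) partially overlaps the r=4.5 cylinder; clipping to the common part keeps 21.67 mm² — 1 connected region. The outline is a single polygon with 5 vertices. Extrusion per mm of travel: 0.4 × 0.3 / (π × 0.875²) = 0.049890. Accumulating E over each segment gives final E = 0.9815.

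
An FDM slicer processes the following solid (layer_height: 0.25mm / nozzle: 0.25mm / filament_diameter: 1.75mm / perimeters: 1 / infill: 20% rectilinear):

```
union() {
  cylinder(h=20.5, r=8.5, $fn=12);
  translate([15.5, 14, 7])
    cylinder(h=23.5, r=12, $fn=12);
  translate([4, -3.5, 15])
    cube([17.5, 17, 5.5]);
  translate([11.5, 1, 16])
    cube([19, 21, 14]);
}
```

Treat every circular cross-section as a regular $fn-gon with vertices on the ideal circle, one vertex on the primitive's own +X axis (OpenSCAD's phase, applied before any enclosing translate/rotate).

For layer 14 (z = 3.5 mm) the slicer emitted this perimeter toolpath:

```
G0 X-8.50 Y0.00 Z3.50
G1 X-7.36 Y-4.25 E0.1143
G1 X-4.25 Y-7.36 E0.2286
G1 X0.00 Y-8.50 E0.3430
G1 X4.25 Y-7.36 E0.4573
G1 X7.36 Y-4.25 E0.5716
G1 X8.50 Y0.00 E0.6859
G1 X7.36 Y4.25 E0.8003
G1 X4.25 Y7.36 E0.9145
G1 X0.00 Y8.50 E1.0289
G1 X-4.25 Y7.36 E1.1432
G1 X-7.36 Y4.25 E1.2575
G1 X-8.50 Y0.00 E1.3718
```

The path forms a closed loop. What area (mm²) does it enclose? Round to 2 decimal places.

Apply the shoelace formula to the sequence of (X, Y) vertices; enclosed area = 216.71 mm².

216.71 mm²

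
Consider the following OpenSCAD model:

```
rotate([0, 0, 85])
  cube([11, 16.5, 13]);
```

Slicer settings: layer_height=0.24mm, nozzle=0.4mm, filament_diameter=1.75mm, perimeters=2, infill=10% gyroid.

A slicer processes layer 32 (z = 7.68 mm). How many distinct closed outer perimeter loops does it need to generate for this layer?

1

At z = 7.68 mm: the 11×16.5 cube contributes its full rectangle; (whole slice rotated 85° about Z — lengths, areas and connectivity unchanged). The result has 1 disconnected region.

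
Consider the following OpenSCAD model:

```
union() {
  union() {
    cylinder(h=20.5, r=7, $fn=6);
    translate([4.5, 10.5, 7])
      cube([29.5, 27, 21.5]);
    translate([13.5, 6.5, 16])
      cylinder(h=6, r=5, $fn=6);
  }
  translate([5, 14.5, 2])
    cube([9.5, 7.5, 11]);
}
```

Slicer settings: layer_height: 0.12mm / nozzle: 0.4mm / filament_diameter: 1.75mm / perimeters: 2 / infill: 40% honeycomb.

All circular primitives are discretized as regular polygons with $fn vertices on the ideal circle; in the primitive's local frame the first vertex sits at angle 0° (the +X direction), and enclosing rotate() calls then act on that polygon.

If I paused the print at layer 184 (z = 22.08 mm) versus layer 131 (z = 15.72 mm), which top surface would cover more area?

layer 131 (z = 15.72 mm)

Layer 184 (z = 22.08): the cylinder does not reach this height (z outside [0, 20.5]); the 29.5×27 cube at (4.5, 10.5) contributes its full rectangle (area 796.50 mm²); the cylinder at (13.5, 6.5) does not reach this height (z outside [16, 22]); Merging all regions: only the 29.5×27 cube at (4.5, 10.5) is present, so the union is just that shape — area = 796.50 mm²; the cube at (5, 14.5) does not reach this height (z outside [2, 13]); Combining (union): only that combined region is present, so the union is just that shape — area = 796.50 mm². So its area = 796.50 mm². Layer 131 (z = 15.72): the r=7 cylinder contributes a regular 6-gon of circumradius 7 (area = (6/2)·7.000²·sin(360°/6) = 127.31 mm²); the cube at (4.5, 10.5) (footprint 29.5×27) is included at this height (area 796.50 mm²); the cylinder at (13.5, 6.5) is absent (z outside [16, 22]); Taking the union: the 2 present regions are separate (no shared area or edge), so areas and boundary lengths simply add and each stays a separate island — area = 923.81 mm²; the cube at (5, 14.5) does not reach this height (z outside [2, 13]); Taking the union: only the result so far is present, so the union is just that shape — area = 923.81 mm². So its area = 923.81 mm². Layer 131 is larger (923.81 vs 796.50 mm²).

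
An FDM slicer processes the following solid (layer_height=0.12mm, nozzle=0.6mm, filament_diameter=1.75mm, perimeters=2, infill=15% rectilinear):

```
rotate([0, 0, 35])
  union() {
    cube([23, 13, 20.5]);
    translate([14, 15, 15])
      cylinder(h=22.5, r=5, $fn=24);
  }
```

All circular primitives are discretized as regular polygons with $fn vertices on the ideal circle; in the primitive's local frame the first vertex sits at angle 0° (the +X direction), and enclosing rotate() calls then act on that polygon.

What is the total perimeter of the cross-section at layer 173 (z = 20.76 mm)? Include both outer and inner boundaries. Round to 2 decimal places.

31.33 mm

At z = 20.76 mm: the cube is not intersected at this z (z outside [0, 20.5]); the r=5 cylinder at (14, 15) gives a regular 24-gon of circumradius 5 (constant along its height) (perimeter = 2·24·5.000·sin(180°/24) = 31.33 mm); Combining (union): only the r=5 cylinder at (14, 15) is present, so the union is just that shape — boundary = 31.33 mm; (rotated 35° about Z; rotation is an isometry so areas/perimeters/island counts are preserved). Overall, the cross-section is a single solid region. Total boundary length (outer) = 31.33 mm.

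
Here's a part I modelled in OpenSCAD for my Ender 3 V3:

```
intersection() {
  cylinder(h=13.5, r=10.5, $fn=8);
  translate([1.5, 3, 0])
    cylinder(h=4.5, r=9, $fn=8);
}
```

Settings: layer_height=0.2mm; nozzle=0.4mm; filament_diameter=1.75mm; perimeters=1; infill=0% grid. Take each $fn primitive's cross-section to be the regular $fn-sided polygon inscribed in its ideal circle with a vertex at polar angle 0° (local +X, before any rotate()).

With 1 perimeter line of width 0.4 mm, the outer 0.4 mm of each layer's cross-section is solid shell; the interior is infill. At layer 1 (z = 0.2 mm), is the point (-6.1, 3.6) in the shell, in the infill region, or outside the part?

At z = 0.2 mm: the cylinder: section is a regular 8-gon, circumradius r=10.5; the r=9 cylinder at (1.5, 3) gives a regular 8-gon of circumradius 9 (constant along its height); Keeping only the common overlap: the r=9 cylinder at (1.5, 3) partially overlaps the r=10.5 cylinder; clipping to the common part keeps 201.72 mm² — 1 connected region. Overall, the cross-section is a single solid region. The nearest boundary edge runs (-7.50, 3.00)→(-5.30, 8.30); distance from the point to it = 1.06 mm. The point is inside the cross-section and 1.06 mm from the nearest boundary — more than the 0.4 mm shell width (1 × 0.4), so it's in the infill interior.

infill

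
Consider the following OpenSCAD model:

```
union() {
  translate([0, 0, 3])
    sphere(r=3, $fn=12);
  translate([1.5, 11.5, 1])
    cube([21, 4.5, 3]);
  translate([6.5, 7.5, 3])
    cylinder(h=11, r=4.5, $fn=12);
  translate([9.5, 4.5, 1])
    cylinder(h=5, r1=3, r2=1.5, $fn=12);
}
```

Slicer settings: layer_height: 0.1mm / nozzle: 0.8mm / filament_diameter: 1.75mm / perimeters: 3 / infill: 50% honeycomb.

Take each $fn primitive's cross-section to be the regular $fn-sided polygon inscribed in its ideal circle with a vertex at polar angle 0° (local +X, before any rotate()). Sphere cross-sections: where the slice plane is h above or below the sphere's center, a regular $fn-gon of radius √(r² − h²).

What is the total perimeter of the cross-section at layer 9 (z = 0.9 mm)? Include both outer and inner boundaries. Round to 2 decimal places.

At z = 0.9 mm: the sphere: section is a regular 12-gon, circumradius = √(r²−h²) = √(3²−2.1²) = 2.142 (perimeter = 2·12·2.142·sin(180°/12) = 13.31 mm); the cube at (1.5, 11.5) is absent (z outside [1, 4]); the cylinder at (6.5, 7.5) is absent (z outside [3, 14]); the cone at (9.5, 4.5) is absent (z outside [1, 6]); Merging all regions: only the r=3 sphere is present, so the union is just that shape — boundary = 13.31 mm. Overall, the cross-section is a single solid region. Total boundary length (outer) = 13.31 mm.

13.31 mm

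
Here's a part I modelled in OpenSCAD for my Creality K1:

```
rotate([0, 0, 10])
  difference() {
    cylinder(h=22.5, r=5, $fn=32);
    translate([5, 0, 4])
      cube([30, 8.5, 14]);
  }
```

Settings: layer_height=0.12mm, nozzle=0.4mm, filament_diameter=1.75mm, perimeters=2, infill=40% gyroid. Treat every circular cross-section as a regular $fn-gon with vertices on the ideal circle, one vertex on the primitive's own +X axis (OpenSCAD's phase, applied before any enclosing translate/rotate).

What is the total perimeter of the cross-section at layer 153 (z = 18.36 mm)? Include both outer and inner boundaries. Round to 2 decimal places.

31.37 mm

At z = 18.36 mm: the cylinder: section is a regular 32-gon, circumradius r=5 (perimeter = 2·32·5.000·sin(180°/32) = 31.37 mm); the cube at (5, 0) is absent (z outside [4, 18]); Taking the first minus the rest: none of the subtracted shapes is present at this height, so the r=5 cylinder is unchanged — boundary = 31.37 mm; (whole slice rotated 10° about Z — lengths, areas and connectivity unchanged). Overall, the cross-section is a single solid region. Total boundary length (outer) = 31.37 mm.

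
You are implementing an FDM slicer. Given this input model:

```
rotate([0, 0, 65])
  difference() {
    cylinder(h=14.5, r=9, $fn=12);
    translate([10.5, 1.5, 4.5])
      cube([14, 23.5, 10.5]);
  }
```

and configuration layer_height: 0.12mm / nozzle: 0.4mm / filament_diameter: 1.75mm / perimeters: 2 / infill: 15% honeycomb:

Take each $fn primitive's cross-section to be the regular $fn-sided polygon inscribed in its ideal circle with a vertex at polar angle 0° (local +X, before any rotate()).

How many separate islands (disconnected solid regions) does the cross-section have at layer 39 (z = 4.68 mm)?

1

At z = 4.68 mm: the r=9 cylinder contributes a regular 12-gon of circumradius 9; the cube at (10.5, 1.5) (footprint 14×23.5) is included at this height; Taking the first minus the rest: starting from the r=9 cylinder, the 14×23.5 cube at (10.5, 1.5) misses the remaining region (no effect) — 1 connected region; (whole slice rotated 65° about Z — lengths, areas and connectivity unchanged). Overall, the cross-section is a single solid region. Island count = 1.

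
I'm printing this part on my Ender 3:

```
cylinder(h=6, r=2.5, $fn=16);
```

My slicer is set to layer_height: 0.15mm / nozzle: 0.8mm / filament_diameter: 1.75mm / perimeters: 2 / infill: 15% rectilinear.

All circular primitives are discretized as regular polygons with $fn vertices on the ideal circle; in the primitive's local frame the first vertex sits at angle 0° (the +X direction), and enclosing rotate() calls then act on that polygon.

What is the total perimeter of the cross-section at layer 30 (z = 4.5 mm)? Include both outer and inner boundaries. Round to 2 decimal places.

15.61 mm

At z = 4.5 mm: the r=2.5 cylinder gives a regular 16-gon of circumradius 2.5 (constant along its height) (perimeter = 2·16·2.500·sin(180°/16) = 15.61 mm). Overall, the cross-section is a single solid region. Total boundary length (outer) = 15.61 mm.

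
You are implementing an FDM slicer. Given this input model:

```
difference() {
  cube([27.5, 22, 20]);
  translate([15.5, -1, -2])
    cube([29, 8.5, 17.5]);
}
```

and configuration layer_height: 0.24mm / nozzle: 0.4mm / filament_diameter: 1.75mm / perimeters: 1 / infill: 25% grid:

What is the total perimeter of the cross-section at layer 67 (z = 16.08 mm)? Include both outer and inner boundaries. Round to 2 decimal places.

99.00 mm

At z = 16.08 mm: the cube (footprint 27.5×22) is included at this height (perimeter 99.00 mm); the cube at (15.5, -1) is absent (z outside [-2, 15.5]); Taking the first minus the rest: none of the subtracted shapes is present at this height, so the 27.5×22 cube is unchanged — boundary = 99.00 mm. Overall, the cross-section is a single solid region. Total boundary length (outer) = 99.00 mm.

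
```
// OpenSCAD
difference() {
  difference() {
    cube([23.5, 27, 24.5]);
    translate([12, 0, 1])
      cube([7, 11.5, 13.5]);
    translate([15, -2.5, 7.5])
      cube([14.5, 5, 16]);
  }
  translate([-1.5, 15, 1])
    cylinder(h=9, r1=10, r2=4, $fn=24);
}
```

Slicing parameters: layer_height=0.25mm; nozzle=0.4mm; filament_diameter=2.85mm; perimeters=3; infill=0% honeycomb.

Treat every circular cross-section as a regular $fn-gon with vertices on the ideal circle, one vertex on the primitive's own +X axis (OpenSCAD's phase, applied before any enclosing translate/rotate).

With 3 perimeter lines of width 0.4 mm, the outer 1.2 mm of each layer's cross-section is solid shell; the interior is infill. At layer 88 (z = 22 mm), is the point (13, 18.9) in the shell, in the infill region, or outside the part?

At z = 22 mm: the cube is present — its section is the full 23.5×27 rectangle; the cube at (12, 0) does not reach this height (z outside [1, 14.5]); the 14.5×5 cube at (15, -2.5) contributes its full rectangle; Subtracting the remaining from the first: starting from the 23.5×27 cube, the 14.5×5 cube at (15, -2.5) partially overlaps it — only the 21.25 mm² overlap (of its 72.50 mm²) is removed, clipping the outline — 1 connected region; the cone at (-1.5, 15) is absent (z outside [1, 10]); After the difference (first − rest): none of the subtracted shapes is present at this height, so the result so far is unchanged — 1 connected region. Overall, the cross-section is a single solid region. The nearest boundary edge runs (0.00, 27.00)→(23.50, 27.00); distance from the point to it = 8.10 mm. The point is inside the cross-section and 8.10 mm from the nearest boundary — more than the 1.2 mm shell width (3 × 0.4), so it's in the infill interior.

infill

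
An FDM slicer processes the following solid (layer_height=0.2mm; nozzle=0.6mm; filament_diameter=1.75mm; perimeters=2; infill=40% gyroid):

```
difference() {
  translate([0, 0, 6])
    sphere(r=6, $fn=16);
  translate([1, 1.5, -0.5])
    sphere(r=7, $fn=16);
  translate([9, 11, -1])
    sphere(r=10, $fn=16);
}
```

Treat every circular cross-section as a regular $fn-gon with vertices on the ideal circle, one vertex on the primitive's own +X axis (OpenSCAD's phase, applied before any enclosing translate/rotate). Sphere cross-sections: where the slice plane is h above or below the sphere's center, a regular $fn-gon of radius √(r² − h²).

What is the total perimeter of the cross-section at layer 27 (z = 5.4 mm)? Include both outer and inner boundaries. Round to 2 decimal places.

At z = 5.4 mm: the sphere: section is a regular 16-gon, circumradius = √(r²−h²) = √(6²−0.6²) = 5.970 (perimeter = 2·16·5.970·sin(180°/16) = 37.27 mm); the r=7 sphere at (1, 1.5) slices to a regular 16-gon of circumradius 3.767 (√(r²−h²) with h=5.9 from center) (perimeter = 2·16·3.767·sin(180°/16) = 23.52 mm); the r=10 sphere at (9, 11) slices to a regular 16-gon of circumradius 7.684 (√(r²−h²) with h=6.4 from center) (perimeter = 2·16·7.684·sin(180°/16) = 47.97 mm); Subtracting the remaining from the first: starting from the r=6 sphere, the r=7 sphere at (1, 1.5) lies wholly inside it (removes its full 43.44 mm² and its 23.52 mm outline becomes a hole wall); the r=10 sphere at (9, 11) misses the remaining region (no effect) — boundary (outer + 1 inner loop) = 60.79 mm. Overall, the cross-section is one region with 1 hole. Total boundary length (outer + inner) = 60.79 mm.

60.79 mm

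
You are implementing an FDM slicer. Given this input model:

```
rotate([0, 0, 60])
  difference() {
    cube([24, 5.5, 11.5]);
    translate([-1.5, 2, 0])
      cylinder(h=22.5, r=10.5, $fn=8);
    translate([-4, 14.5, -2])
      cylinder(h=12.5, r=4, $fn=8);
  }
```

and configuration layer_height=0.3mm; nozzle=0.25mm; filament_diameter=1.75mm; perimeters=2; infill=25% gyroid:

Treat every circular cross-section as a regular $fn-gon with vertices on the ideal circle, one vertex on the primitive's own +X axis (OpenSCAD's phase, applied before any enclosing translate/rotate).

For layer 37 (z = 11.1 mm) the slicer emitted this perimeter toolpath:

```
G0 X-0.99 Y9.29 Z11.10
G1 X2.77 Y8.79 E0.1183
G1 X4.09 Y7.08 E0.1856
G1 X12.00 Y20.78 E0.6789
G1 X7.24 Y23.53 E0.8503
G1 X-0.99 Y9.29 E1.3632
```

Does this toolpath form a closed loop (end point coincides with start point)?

yes

Start point (G0): (-0.99, 9.29). End point (last G1): the path returns to the start — closed.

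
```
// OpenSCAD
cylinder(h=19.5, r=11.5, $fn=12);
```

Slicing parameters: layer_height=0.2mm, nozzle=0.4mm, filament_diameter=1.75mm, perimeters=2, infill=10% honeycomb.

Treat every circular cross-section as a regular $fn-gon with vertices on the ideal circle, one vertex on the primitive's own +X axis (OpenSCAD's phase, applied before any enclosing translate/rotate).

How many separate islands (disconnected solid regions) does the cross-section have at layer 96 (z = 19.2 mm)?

At z = 19.2 mm: the cylinder: section is a regular 12-gon, circumradius r=11.5. Overall, the cross-section is a single solid region. Island count = 1.

1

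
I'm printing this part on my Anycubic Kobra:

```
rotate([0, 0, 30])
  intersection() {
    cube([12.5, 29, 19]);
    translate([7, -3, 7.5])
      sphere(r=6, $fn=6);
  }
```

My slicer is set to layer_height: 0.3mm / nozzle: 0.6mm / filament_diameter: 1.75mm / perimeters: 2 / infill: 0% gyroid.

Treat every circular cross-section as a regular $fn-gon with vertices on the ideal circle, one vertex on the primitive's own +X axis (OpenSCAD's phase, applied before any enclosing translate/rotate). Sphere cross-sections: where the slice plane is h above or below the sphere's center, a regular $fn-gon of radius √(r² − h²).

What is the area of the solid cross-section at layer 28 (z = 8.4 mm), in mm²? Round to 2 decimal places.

At z = 8.4 mm: the cube (footprint 12.5×29) is included at this height (area 362.50 mm²); the r=6 sphere at (7, -3) contributes a regular 6-gon of circumradius √(6²−0.9²) = 5.932 (area = (6/2)·5.932²·sin(360°/6) = 91.43 mm²); Keeping only the common overlap: the r=6 sphere at (7, -3) partially overlaps the 12.5×29 cube; clipping to the common part keeps 15.32 mm² — area = 15.32 mm²; (rotated 30° about Z; rotation is an isometry so areas/perimeters/island counts are preserved). Overall, the cross-section is a single solid region. Net area = 15.32 mm².

15.32 mm²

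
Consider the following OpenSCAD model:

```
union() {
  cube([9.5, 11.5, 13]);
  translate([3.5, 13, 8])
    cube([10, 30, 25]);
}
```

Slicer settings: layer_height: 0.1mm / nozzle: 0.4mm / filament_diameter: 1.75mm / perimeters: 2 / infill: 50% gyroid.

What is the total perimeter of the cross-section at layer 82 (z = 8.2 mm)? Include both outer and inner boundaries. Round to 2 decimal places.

At z = 8.2 mm: the cube (footprint 9.5×11.5) is included at this height (perimeter 42.00 mm); the 10×30 cube at (3.5, 13) contributes its full rectangle (perimeter 80.00 mm); Combining (union): the 2 present regions are separate (no shared area or edge), so areas and boundary lengths simply add and each stays a separate island — boundary = 122.00 mm. Overall, the cross-section has 2 separate islands. Total boundary length (outer) = 122.00 mm.

122.00 mm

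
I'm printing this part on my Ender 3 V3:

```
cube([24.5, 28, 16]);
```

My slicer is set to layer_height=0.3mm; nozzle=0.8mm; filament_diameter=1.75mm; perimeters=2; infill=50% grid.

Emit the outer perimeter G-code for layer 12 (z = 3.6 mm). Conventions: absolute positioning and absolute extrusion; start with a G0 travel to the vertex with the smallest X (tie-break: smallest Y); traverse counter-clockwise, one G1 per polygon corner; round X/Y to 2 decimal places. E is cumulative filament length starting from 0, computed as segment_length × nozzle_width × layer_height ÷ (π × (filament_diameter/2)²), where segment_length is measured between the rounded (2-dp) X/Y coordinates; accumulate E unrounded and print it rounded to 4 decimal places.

G0 X0.00 Y0.00 Z3.60
G1 X24.50 Y0.00 E2.4446
G1 X24.50 Y28.00 E5.2385
G1 X0.00 Y28.00 E7.6831
G1 X0.00 Y0.00 E10.4769

At z = 3.6 mm: the 24.5×28 cube contributes its full rectangle. The outline is a single polygon with 4 vertices. Extrusion per mm of travel: 0.8 × 0.3 / (π × 0.875²) = 0.099780. Accumulating E over each segment gives final E = 10.4769.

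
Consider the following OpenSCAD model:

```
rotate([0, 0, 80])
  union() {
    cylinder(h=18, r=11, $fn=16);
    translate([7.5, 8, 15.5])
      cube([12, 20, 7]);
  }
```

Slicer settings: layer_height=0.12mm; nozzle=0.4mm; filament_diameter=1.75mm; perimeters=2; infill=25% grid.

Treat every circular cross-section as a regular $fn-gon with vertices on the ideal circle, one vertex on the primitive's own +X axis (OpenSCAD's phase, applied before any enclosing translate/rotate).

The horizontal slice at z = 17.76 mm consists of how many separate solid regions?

At z = 17.76 mm: the r=11 cylinder contributes a regular 16-gon of circumradius 11; the cube at (7.5, 8) (footprint 12×20) is included at this height; Taking the union: the 2 present regions are separate (no shared area or edge), so areas and boundary lengths simply add and each stays a separate island — 2 connected regions; (whole slice rotated 80° about Z — lengths, areas and connectivity unchanged). The result has 2 disconnected regions.

2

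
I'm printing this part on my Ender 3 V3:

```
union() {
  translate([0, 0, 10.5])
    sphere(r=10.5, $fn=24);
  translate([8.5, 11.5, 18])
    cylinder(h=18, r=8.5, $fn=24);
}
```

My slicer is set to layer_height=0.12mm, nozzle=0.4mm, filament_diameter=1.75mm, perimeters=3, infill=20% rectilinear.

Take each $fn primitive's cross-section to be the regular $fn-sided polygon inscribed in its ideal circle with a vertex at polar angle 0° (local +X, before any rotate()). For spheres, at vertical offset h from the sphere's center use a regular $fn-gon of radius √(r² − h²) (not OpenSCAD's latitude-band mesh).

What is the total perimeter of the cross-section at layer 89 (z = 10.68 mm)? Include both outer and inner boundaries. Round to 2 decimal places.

65.78 mm

At z = 10.68 mm: the r=10.5 sphere contributes a regular 24-gon of circumradius √(10.5²−0.18²) = 10.498 (perimeter = 2·24·10.498·sin(180°/24) = 65.78 mm); the cylinder at (8.5, 11.5) does not reach this height (z outside [18, 36]); Combining (union): only the r=10.5 sphere is present, so the union is just that shape — boundary = 65.78 mm. Overall, the cross-section is a single solid region. Total boundary length (outer) = 65.78 mm.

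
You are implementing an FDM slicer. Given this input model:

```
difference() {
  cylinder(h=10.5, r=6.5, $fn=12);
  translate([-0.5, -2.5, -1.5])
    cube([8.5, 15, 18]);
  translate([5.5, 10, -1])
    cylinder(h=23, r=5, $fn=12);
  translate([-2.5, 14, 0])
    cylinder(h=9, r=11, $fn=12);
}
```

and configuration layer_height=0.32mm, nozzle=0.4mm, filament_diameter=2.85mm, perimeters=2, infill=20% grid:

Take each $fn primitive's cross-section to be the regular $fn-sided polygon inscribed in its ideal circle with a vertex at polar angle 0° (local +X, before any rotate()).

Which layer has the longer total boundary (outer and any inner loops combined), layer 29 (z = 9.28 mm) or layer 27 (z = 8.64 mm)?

layer 29 (z = 9.28 mm)

Layer 29 (z = 9.28): the r=6.5 cylinder gives a regular 12-gon of circumradius 6.5 (constant along its height) (perimeter = 2·12·6.500·sin(180°/12) = 40.38 mm); the cube at (-0.5, -2.5) is present — its section is the full 8.5×15 rectangle (perimeter 47.00 mm); the r=5 cylinder at (5.5, 10) gives a regular 12-gon of circumradius 5 (constant along its height) (perimeter = 2·12·5.000·sin(180°/12) = 31.06 mm); the cylinder at (-2.5, 14) is absent (z outside [0, 9]); Taking the first minus the rest: starting from the r=6.5 cylinder, the 8.5×15 cube at (-0.5, -2.5) partially overlaps it — only the 51.57 mm² overlap (of its 127.50 mm²) is removed, clipping the outline; the r=5 cylinder at (5.5, 10) misses the remaining region (no effect) — boundary = 42.37 mm. So its perimeter = 42.37 mm. Layer 27 (z = 8.64): the cylinder: section is a regular 12-gon, circumradius r=6.5 (perimeter = 2·12·6.500·sin(180°/12) = 40.38 mm); the 8.5×15 cube at (-0.5, -2.5) contributes its full rectangle (perimeter 47.00 mm); the r=5 cylinder at (5.5, 10) gives a regular 12-gon of circumradius 5 (constant along its height) (perimeter = 2·12·5.000·sin(180°/12) = 31.06 mm); the r=11 cylinder at (-2.5, 14) gives a regular 12-gon of circumradius 11 (constant along its height) (perimeter = 2·12·11.000·sin(180°/12) = 68.33 mm); Taking the first minus the rest: starting from the r=6.5 cylinder, the 8.5×15 cube at (-0.5, -2.5) partially overlaps it — only the 51.57 mm² overlap (of its 127.50 mm²) is removed, clipping the outline; the r=5 cylinder at (5.5, 10) misses the remaining region (no effect); the r=11 cylinder at (-2.5, 14) partially overlaps it — only the 9.96 mm² overlap (of its 363.00 mm²) is removed, clipping the outline — boundary = 38.82 mm. So its perimeter = 38.82 mm. Layer 29 is larger (42.37 vs 38.82 mm).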